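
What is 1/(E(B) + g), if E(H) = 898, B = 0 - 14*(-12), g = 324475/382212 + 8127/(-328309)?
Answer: 125483639508/112787730104035 ≈ 0.0011126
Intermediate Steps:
g = 103421825851/125483639508 (g = 324475*(1/382212) + 8127*(-1/328309) = 324475/382212 - 8127/328309 = 103421825851/125483639508 ≈ 0.82419)
B = 168 (B = 0 + 168 = 168)
1/(E(B) + g) = 1/(898 + 103421825851/125483639508) = 1/(112787730104035/125483639508) = 125483639508/112787730104035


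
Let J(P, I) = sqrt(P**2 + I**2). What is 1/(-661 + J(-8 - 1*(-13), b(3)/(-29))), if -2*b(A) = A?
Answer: -2223604/1469718135 - 58*sqrt(84109)/1469718135 ≈ -0.0015244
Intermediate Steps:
b(A) = -A/2
J(P, I) = sqrt(I**2 + P**2)
1/(-661 + J(-8 - 1*(-13), b(3)/(-29))) = 1/(-661 + sqrt((-1/2*3/(-29))**2 + (-8 - 1*(-13))**2)) = 1/(-661 + sqrt((-3/2*(-1/29))**2 + (-8 + 13)**2)) = 1/(-661 + sqrt((3/58)**2 + 5**2)) = 1/(-661 + sqrt(9/3364 + 25)) = 1/(-661 + sqrt(84109/3364)) = 1/(-661 + sqrt(84109)/58)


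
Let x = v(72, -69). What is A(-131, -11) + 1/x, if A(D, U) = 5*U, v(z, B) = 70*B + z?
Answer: -261691/4758 ≈ -55.000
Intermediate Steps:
v(z, B) = z + 70*B
x = -4758 (x = 72 + 70*(-69) = 72 - 4830 = -4758)
A(-131, -11) + 1/x = 5*(-11) + 1/(-4758) = -55 - 1/4758 = -261691/4758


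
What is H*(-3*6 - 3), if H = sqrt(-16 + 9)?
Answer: -21*I*sqrt(7) ≈ -55.561*I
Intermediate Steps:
H = I*sqrt(7) (H = sqrt(-7) = I*sqrt(7) ≈ 2.6458*I)
H*(-3*6 - 3) = (I*sqrt(7))*(-3*6 - 3) = (I*sqrt(7))*(-18 - 3) = (I*sqrt(7))*(-21) = -21*I*sqrt(7)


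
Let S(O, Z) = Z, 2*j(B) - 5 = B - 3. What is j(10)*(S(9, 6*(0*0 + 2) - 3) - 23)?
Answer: -84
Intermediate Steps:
j(B) = 1 + B/2 (j(B) = 5/2 + (B - 3)/2 = 5/2 + (-3 + B)/2 = 5/2 + (-3/2 + B/2) = 1 + B/2)
j(10)*(S(9, 6*(0*0 + 2) - 3) - 23) = (1 + (½)*10)*((6*(0*0 + 2) - 3) - 23) = (1 + 5)*((6*(0 + 2) - 3) - 23) = 6*((6*2 - 3) - 23) = 6*((12 - 3) - 23) = 6*(9 - 23) = 6*(-14) = -84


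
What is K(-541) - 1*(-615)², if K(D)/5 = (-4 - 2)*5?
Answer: -378375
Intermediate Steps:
K(D) = -150 (K(D) = 5*((-4 - 2)*5) = 5*(-6*5) = 5*(-30) = -150)
K(-541) - 1*(-615)² = -150 - 1*(-615)² = -150 - 1*378225 = -150 - 378225 = -378375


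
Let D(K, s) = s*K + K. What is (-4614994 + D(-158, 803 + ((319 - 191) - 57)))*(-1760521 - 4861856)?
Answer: 31477773740988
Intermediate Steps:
D(K, s) = K + K*s (D(K, s) = K*s + K = K + K*s)
(-4614994 + D(-158, 803 + ((319 - 191) - 57)))*(-1760521 - 4861856) = (-4614994 - 158*(1 + (803 + ((319 - 191) - 57))))*(-1760521 - 4861856) = (-4614994 - 158*(1 + (803 + (128 - 57))))*(-6622377) = (-4614994 - 158*(1 + (803 + 71)))*(-6622377) = (-4614994 - 158*(1 + 874))*(-6622377) = (-4614994 - 158*875)*(-6622377) = (-4614994 - 138250)*(-6622377) = -4753244*(-6622377) = 31477773740988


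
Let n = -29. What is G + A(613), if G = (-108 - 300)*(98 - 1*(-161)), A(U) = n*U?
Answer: -123449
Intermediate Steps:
A(U) = -29*U
G = -105672 (G = -408*(98 + 161) = -408*259 = -105672)
G + A(613) = -105672 - 29*613 = -105672 - 17777 = -123449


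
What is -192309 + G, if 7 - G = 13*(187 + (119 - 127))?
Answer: -194629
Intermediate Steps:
G = -2320 (G = 7 - 13*(187 + (119 - 127)) = 7 - 13*(187 - 8) = 7 - 13*179 = 7 - 1*2327 = 7 - 2327 = -2320)
-192309 + G = -192309 - 2320 = -194629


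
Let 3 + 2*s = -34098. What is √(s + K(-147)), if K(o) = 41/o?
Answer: I*√30077574/42 ≈ 130.58*I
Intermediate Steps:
s = -34101/2 (s = -3/2 + (½)*(-34098) = -3/2 - 17049 = -34101/2 ≈ -17051.)
√(s + K(-147)) = √(-34101/2 + 41/(-147)) = √(-34101/2 + 41*(-1/147)) = √(-34101/2 - 41/147) = √(-5012929/294) = I*√30077574/42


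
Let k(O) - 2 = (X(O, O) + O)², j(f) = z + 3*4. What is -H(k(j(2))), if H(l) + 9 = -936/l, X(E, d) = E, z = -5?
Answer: 151/11 ≈ 13.727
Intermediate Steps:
j(f) = 7 (j(f) = -5 + 3*4 = -5 + 12 = 7)
k(O) = 2 + 4*O² (k(O) = 2 + (O + O)² = 2 + (2*O)² = 2 + 4*O²)
H(l) = -9 - 936/l
-H(k(j(2))) = -(-9 - 936/(2 + 4*7²)) = -(-9 - 936/(2 + 4*49)) = -(-9 - 936/(2 + 196)) = -(-9 - 936/198) = -(-9 - 936*1/198) = -(-9 - 52/11) = -1*(-151/11) = 151/11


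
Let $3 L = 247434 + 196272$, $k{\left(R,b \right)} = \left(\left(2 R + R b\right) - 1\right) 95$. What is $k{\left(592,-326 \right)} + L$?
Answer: $-18073953$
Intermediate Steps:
$k{\left(R,b \right)} = -95 + 190 R + 95 R b$ ($k{\left(R,b \right)} = \left(-1 + 2 R + R b\right) 95 = -95 + 190 R + 95 R b$)
$L = 147902$ ($L = \frac{247434 + 196272}{3} = \frac{1}{3} \cdot 443706 = 147902$)
$k{\left(592,-326 \right)} + L = \left(-95 + 190 \cdot 592 + 95 \cdot 592 \left(-326\right)\right) + 147902 = \left(-95 + 112480 - 18334240\right) + 147902 = -18221855 + 147902 = -18073953$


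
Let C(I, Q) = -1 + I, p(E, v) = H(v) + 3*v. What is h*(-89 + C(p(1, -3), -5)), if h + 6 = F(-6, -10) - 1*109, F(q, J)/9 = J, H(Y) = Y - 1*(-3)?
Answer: 20295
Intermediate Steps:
H(Y) = 3 + Y (H(Y) = Y + 3 = 3 + Y)
p(E, v) = 3 + 4*v (p(E, v) = (3 + v) + 3*v = 3 + 4*v)
F(q, J) = 9*J
h = -205 (h = -6 + (9*(-10) - 1*109) = -6 + (-90 - 109) = -6 - 199 = -205)
h*(-89 + C(p(1, -3), -5)) = -205*(-89 + (-1 + (3 + 4*(-3)))) = -205*(-89 + (-1 + (3 - 12))) = -205*(-89 + (-1 - 9)) = -205*(-89 - 10) = -205*(-99) = 20295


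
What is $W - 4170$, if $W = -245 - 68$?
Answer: $-4483$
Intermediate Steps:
$W = -313$
$W - 4170 = -313 - 4170 = -4483$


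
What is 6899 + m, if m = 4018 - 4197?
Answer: 6720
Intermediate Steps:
m = -179
6899 + m = 6899 - 179 = 6720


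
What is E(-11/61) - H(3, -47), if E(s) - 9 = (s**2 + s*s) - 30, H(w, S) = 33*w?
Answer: -446278/3721 ≈ -119.93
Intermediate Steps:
E(s) = -21 + 2*s**2 (E(s) = 9 + ((s**2 + s*s) - 30) = 9 + ((s**2 + s**2) - 30) = 9 + (2*s**2 - 30) = 9 + (-30 + 2*s**2) = -21 + 2*s**2)
E(-11/61) - H(3, -47) = (-21 + 2*(-11/61)**2) - 33*3 = (-21 + 2*(-11*1/61)**2) - 1*99 = (-21 + 2*(-11/61)**2) - 99 = (-21 + 2*(121/3721)) - 99 = (-21 + 242/3721) - 99 = -77899/3721 - 99 = -446278/3721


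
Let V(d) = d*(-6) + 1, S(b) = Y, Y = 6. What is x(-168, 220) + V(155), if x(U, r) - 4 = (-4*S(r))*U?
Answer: 3107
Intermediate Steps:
S(b) = 6
V(d) = 1 - 6*d (V(d) = -6*d + 1 = 1 - 6*d)
x(U, r) = 4 - 24*U (x(U, r) = 4 + (-4*6)*U = 4 - 24*U)
x(-168, 220) + V(155) = (4 - 24*(-168)) + (1 - 6*155) = (4 + 4032) + (1 - 930) = 4036 - 929 = 3107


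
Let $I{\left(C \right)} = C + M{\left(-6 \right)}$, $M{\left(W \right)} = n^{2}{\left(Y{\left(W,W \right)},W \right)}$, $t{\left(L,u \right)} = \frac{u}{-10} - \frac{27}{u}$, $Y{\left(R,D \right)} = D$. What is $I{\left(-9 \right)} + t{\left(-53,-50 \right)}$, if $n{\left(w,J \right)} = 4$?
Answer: $\frac{627}{50} \approx 12.54$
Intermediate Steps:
$t{\left(L,u \right)} = - \frac{27}{u} - \frac{u}{10}$ ($t{\left(L,u \right)} = u \left(- \frac{1}{10}\right) - \frac{27}{u} = - \frac{u}{10} - \frac{27}{u} = - \frac{27}{u} - \frac{u}{10}$)
$M{\left(W \right)} = 16$ ($M{\left(W \right)} = 4^{2} = 16$)
$I{\left(C \right)} = 16 + C$ ($I{\left(C \right)} = C + 16 = 16 + C$)
$I{\left(-9 \right)} + t{\left(-53,-50 \right)} = \left(16 - 9\right) - \left(-5 + \frac{27}{-50}\right) = 7 + \left(\left(-27\right) \left(- \frac{1}{50}\right) + 5\right) = 7 + \left(\frac{27}{50} + 5\right) = 7 + \frac{277}{50} = \frac{627}{50}$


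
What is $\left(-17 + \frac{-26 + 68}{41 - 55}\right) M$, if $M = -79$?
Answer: $1580$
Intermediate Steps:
$\left(-17 + \frac{-26 + 68}{41 - 55}\right) M = \left(-17 + \frac{-26 + 68}{41 - 55}\right) \left(-79\right) = \left(-17 + \frac{42}{-14}\right) \left(-79\right) = \left(-17 + 42 \left(- \frac{1}{14}\right)\right) \left(-79\right) = \left(-17 - 3\right) \left(-79\right) = \left(-20\right) \left(-79\right) = 1580$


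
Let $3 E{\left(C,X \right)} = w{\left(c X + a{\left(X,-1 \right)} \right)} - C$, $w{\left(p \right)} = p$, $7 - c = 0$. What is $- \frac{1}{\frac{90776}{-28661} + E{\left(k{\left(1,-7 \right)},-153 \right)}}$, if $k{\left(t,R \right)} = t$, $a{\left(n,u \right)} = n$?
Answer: $\frac{85983}{35382053} \approx 0.0024301$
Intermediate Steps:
$c = 7$ ($c = 7 - 0 = 7 + 0 = 7$)
$E{\left(C,X \right)} = - \frac{C}{3} + \frac{8 X}{3}$ ($E{\left(C,X \right)} = \frac{\left(7 X + X\right) - C}{3} = \frac{8 X - C}{3} = \frac{- C + 8 X}{3} = - \frac{C}{3} + \frac{8 X}{3}$)
$- \frac{1}{\frac{90776}{-28661} + E{\left(k{\left(1,-7 \right)},-153 \right)}} = - \frac{1}{\frac{90776}{-28661} + \left(\left(- \frac{1}{3}\right) 1 + \frac{8}{3} \left(-153\right)\right)} = - \frac{1}{90776 \left(- \frac{1}{28661}\right) - \frac{1225}{3}} = - \frac{1}{- \frac{90776}{28661} - \frac{1225}{3}} = - \frac{1}{- \frac{35382053}{85983}} = \left(-1\right) \left(- \frac{85983}{35382053}\right) = \frac{85983}{35382053}$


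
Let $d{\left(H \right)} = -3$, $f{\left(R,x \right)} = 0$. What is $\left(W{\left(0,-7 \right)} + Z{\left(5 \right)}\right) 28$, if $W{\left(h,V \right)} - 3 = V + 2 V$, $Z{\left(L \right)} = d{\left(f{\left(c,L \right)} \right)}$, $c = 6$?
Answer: $-588$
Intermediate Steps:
$Z{\left(L \right)} = -3$
$W{\left(h,V \right)} = 3 + 3 V$ ($W{\left(h,V \right)} = 3 + \left(V + 2 V\right) = 3 + 3 V$)
$\left(W{\left(0,-7 \right)} + Z{\left(5 \right)}\right) 28 = \left(\left(3 + 3 \left(-7\right)\right) - 3\right) 28 = \left(\left(3 - 21\right) - 3\right) 28 = \left(-18 - 3\right) 28 = \left(-21\right) 28 = -588$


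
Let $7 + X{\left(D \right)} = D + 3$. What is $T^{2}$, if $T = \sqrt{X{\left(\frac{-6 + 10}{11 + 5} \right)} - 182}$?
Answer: $- \frac{743}{4} \approx -185.75$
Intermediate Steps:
$X{\left(D \right)} = -4 + D$ ($X{\left(D \right)} = -7 + \left(D + 3\right) = -7 + \left(3 + D\right) = -4 + D$)
$T = \frac{i \sqrt{743}}{2}$ ($T = \sqrt{\left(-4 + \frac{-6 + 10}{11 + 5}\right) - 182} = \sqrt{\left(-4 + \frac{4}{16}\right) - 182} = \sqrt{\left(-4 + 4 \cdot \frac{1}{16}\right) - 182} = \sqrt{\left(-4 + \frac{1}{4}\right) - 182} = \sqrt{- \frac{15}{4} - 182} = \sqrt{- \frac{743}{4}} = \frac{i \sqrt{743}}{2} \approx 13.629 i$)
$T^{2} = \left(\frac{i \sqrt{743}}{2}\right)^{2} = - \frac{743}{4}$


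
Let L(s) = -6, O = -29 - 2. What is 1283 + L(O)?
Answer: 1277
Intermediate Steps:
O = -31
1283 + L(O) = 1283 - 6 = 1277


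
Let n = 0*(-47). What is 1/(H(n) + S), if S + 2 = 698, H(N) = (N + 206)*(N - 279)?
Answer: -1/56778 ≈ -1.7612e-5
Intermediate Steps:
n = 0
H(N) = (-279 + N)*(206 + N) (H(N) = (206 + N)*(-279 + N) = (-279 + N)*(206 + N))
S = 696 (S = -2 + 698 = 696)
1/(H(n) + S) = 1/((-57474 + 0**2 - 73*0) + 696) = 1/((-57474 + 0 + 0) + 696) = 1/(-57474 + 696) = 1/(-56778) = -1/56778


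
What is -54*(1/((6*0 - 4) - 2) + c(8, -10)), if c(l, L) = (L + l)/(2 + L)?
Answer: -9/2 ≈ -4.5000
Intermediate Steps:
c(l, L) = (L + l)/(2 + L)
-54*(1/((6*0 - 4) - 2) + c(8, -10)) = -54*(1/((6*0 - 4) - 2) + (-10 + 8)/(2 - 10)) = -54*(1/((0 - 4) - 2) - 2/(-8)) = -54*(1/(-4 - 2) - 1/8*(-2)) = -54*(1/(-6) + 1/4) = -54*(-1/6 + 1/4) = -54*1/12 = -9/2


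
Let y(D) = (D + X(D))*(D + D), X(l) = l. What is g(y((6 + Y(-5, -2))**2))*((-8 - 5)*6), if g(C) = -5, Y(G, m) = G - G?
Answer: 390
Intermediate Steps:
Y(G, m) = 0
y(D) = 4*D**2 (y(D) = (D + D)*(D + D) = (2*D)*(2*D) = 4*D**2)
g(y((6 + Y(-5, -2))**2))*((-8 - 5)*6) = -5*(-8 - 5)*6 = -(-65)*6 = -5*(-78) = 390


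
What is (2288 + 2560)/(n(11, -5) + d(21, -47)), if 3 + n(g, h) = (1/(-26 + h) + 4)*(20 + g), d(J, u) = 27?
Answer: 1616/49 ≈ 32.980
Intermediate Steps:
n(g, h) = -3 + (4 + 1/(-26 + h))*(20 + g) (n(g, h) = -3 + (1/(-26 + h) + 4)*(20 + g) = -3 + (4 + 1/(-26 + h))*(20 + g))
(2288 + 2560)/(n(11, -5) + d(21, -47)) = (2288 + 2560)/((-1982 - 103*11 + 77*(-5) + 4*11*(-5))/(-26 - 5) + 27) = 4848/((-1982 - 1133 - 385 - 220)/(-31) + 27) = 4848/(-1/31*(-3720) + 27) = 4848/(120 + 27) = 4848/147 = 4848*(1/147) = 1616/49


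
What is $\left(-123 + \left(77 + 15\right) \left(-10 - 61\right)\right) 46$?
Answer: $-306130$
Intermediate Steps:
$\left(-123 + \left(77 + 15\right) \left(-10 - 61\right)\right) 46 = \left(-123 + 92 \left(-71\right)\right) 46 = \left(-123 - 6532\right) 46 = \left(-6655\right) 46 = -306130$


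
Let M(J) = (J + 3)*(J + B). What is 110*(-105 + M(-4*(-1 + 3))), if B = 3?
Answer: -8800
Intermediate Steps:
M(J) = (3 + J)**2 (M(J) = (J + 3)*(J + 3) = (3 + J)*(3 + J) = (3 + J)**2)
110*(-105 + M(-4*(-1 + 3))) = 110*(-105 + (9 + (-4*(-1 + 3))**2 + 6*(-4*(-1 + 3)))) = 110*(-105 + (9 + (-4*2)**2 + 6*(-4*2))) = 110*(-105 + (9 + (-8)**2 + 6*(-8))) = 110*(-105 + (9 + 64 - 48)) = 110*(-105 + 25) = 110*(-80) = -8800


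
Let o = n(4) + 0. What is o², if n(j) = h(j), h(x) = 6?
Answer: 36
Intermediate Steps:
n(j) = 6
o = 6 (o = 6 + 0 = 6)
o² = 6² = 36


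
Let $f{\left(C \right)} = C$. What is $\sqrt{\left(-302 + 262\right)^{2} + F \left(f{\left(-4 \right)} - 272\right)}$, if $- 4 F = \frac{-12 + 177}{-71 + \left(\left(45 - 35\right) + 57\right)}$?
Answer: $\frac{i \sqrt{4985}}{2} \approx 35.302 i$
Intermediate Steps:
$F = \frac{165}{16}$ ($F = - \frac{\left(-12 + 177\right) \frac{1}{-71 + \left(\left(45 - 35\right) + 57\right)}}{4} = - \frac{165 \frac{1}{-71 + \left(10 + 57\right)}}{4} = - \frac{165 \frac{1}{-71 + 67}}{4} = - \frac{165 \frac{1}{-4}}{4} = - \frac{165 \left(- \frac{1}{4}\right)}{4} = \left(- \frac{1}{4}\right) \left(- \frac{165}{4}\right) = \frac{165}{16} \approx 10.313$)
$\sqrt{\left(-302 + 262\right)^{2} + F \left(f{\left(-4 \right)} - 272\right)} = \sqrt{\left(-302 + 262\right)^{2} + \frac{165 \left(-4 - 272\right)}{16}} = \sqrt{\left(-40\right)^{2} + \frac{165}{16} \left(-276\right)} = \sqrt{1600 - \frac{11385}{4}} = \sqrt{- \frac{4985}{4}} = \frac{i \sqrt{4985}}{2}$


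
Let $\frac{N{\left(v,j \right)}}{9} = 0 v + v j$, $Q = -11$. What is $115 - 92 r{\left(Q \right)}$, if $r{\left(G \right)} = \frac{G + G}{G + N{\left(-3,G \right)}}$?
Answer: $\frac{1587}{13} \approx 122.08$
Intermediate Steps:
$N{\left(v,j \right)} = 9 j v$ ($N{\left(v,j \right)} = 9 \left(0 v + v j\right) = 9 \left(0 + j v\right) = 9 j v$)
$r{\left(G \right)} = - \frac{1}{13}$ ($r{\left(G \right)} = \frac{G + G}{G + 9 G \left(-3\right)} = \frac{2 G}{G - 27 G} = \frac{2 G}{\left(-26\right) G} = 2 G \left(- \frac{1}{26 G}\right) = - \frac{1}{13}$)
$115 - 92 r{\left(Q \right)} = 115 - - \frac{92}{13} = 115 + \frac{92}{13} = \frac{1587}{13}$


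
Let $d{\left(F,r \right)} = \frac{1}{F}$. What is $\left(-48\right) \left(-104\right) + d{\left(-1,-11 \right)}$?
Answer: $4991$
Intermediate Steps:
$\left(-48\right) \left(-104\right) + d{\left(-1,-11 \right)} = \left(-48\right) \left(-104\right) + \frac{1}{-1} = 4992 - 1 = 4991$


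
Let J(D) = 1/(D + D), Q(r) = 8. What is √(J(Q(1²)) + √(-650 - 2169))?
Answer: √(1 + 16*I*√2819)/4 ≈ 5.1554 + 5.1494*I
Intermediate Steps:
J(D) = 1/(2*D)
√(J(Q(1²)) + √(-650 - 2169)) = √((½)/8 + √(-650 - 2169)) = √((½)*(⅛) + √(-2819)) = √(1/16 + I*√2819)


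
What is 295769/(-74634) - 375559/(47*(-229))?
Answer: 24846108659/803285742 ≈ 30.931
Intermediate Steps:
295769/(-74634) - 375559/(47*(-229)) = 295769*(-1/74634) - 375559/(-10763) = -295769/74634 - 375559*(-1/10763) = -295769/74634 + 375559/10763 = 24846108659/803285742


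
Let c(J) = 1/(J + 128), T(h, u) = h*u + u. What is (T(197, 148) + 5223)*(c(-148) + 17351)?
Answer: 11981525013/20 ≈ 5.9908e+8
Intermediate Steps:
T(h, u) = u + h*u
c(J) = 1/(128 + J)
(T(197, 148) + 5223)*(c(-148) + 17351) = (148*(1 + 197) + 5223)*(1/(128 - 148) + 17351) = (148*198 + 5223)*(1/(-20) + 17351) = (29304 + 5223)*(-1/20 + 17351) = 34527*(347019/20) = 11981525013/20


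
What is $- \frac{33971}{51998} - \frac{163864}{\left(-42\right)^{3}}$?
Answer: $\frac{750469603}{481553478} \approx 1.5584$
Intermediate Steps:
$- \frac{33971}{51998} - \frac{163864}{\left(-42\right)^{3}} = \left(-33971\right) \frac{1}{51998} - \frac{163864}{-74088} = - \frac{33971}{51998} - - \frac{20483}{9261} = - \frac{33971}{51998} + \frac{20483}{9261} = \frac{750469603}{481553478}$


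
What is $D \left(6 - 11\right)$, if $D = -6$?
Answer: $30$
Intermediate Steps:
$D \left(6 - 11\right) = - 6 \left(6 - 11\right) = \left(-6\right) \left(-5\right) = 30$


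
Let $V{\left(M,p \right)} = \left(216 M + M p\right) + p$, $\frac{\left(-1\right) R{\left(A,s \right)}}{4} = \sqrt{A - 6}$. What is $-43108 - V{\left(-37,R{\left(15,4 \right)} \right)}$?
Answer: $-35548$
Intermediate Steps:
$R{\left(A,s \right)} = - 4 \sqrt{-6 + A}$ ($R{\left(A,s \right)} = - 4 \sqrt{A - 6} = - 4 \sqrt{-6 + A}$)
$V{\left(M,p \right)} = p + 216 M + M p$
$-43108 - V{\left(-37,R{\left(15,4 \right)} \right)} = -43108 - \left(- 4 \sqrt{-6 + 15} + 216 \left(-37\right) - 37 \left(- 4 \sqrt{-6 + 15}\right)\right) = -43108 - \left(- 4 \sqrt{9} - 7992 - 37 \left(- 4 \sqrt{9}\right)\right) = -43108 - \left(\left(-4\right) 3 - 7992 - 37 \left(\left(-4\right) 3\right)\right) = -43108 - \left(-12 - 7992 - -444\right) = -43108 - \left(-12 - 7992 + 444\right) = -43108 - -7560 = -43108 + 7560 = -35548$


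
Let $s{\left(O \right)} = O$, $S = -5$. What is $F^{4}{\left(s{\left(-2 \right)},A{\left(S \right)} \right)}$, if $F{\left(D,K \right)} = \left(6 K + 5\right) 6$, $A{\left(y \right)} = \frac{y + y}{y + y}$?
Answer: $18974736$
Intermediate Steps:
$A{\left(y \right)} = 1$ ($A{\left(y \right)} = \frac{2 y}{2 y} = 2 y \frac{1}{2 y} = 1$)
$F{\left(D,K \right)} = 30 + 36 K$ ($F{\left(D,K \right)} = \left(5 + 6 K\right) 6 = 30 + 36 K$)
$F^{4}{\left(s{\left(-2 \right)},A{\left(S \right)} \right)} = \left(30 + 36 \cdot 1\right)^{4} = \left(30 + 36\right)^{4} = 66^{4} = 18974736$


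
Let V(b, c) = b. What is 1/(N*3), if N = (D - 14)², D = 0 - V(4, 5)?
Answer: 1/972 ≈ 0.0010288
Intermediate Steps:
D = -4 (D = 0 - 1*4 = 0 - 4 = -4)
N = 324 (N = (-4 - 14)² = (-18)² = 324)
1/(N*3) = 1/(324*3) = 1/972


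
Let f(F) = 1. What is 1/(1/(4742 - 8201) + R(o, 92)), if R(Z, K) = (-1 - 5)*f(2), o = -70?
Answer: -3459/20755 ≈ -0.16666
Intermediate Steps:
R(Z, K) = -6 (R(Z, K) = (-1 - 5)*1 = -6*1 = -6)
1/(1/(4742 - 8201) + R(o, 92)) = 1/(1/(4742 - 8201) - 6) = 1/(1/(-3459) - 6) = 1/(-1/3459 - 6) = 1/(-20755/3459) = -3459/20755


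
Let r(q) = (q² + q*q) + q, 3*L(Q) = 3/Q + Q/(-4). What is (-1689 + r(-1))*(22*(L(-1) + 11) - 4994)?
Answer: 24166252/3 ≈ 8.0554e+6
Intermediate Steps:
L(Q) = 1/Q - Q/12 (L(Q) = (3/Q + Q/(-4))/3 = (3/Q + Q*(-¼))/3 = (3/Q - Q/4)/3 = 1/Q - Q/12)
r(q) = q + 2*q² (r(q) = (q² + q²) + q = 2*q² + q = q + 2*q²)
(-1689 + r(-1))*(22*(L(-1) + 11) - 4994) = (-1689 - (1 + 2*(-1)))*(22*((1/(-1) - 1/12*(-1)) + 11) - 4994) = (-1689 - (1 - 2))*(22*((-1 + 1/12) + 11) - 4994) = (-1689 - 1*(-1))*(22*(-11/12 + 11) - 4994) = (-1689 + 1)*(22*(121/12) - 4994) = -1688*(1331/6 - 4994) = -1688*(-28633/6) = 24166252/3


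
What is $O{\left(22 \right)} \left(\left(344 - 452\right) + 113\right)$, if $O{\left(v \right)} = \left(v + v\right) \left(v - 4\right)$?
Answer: $3960$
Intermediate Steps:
$O{\left(v \right)} = 2 v \left(-4 + v\right)$
$O{\left(22 \right)} \left(\left(344 - 452\right) + 113\right) = 2 \cdot 22 \left(-4 + 22\right) \left(\left(344 - 452\right) + 113\right) = 2 \cdot 22 \cdot 18 \left(-108 + 113\right) = 792 \cdot 5 = 3960$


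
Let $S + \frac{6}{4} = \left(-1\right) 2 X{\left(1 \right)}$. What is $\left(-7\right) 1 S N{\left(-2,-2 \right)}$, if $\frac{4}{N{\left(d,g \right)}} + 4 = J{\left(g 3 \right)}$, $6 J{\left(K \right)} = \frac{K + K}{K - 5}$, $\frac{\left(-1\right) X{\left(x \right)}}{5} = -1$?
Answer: $- \frac{253}{3} \approx -84.333$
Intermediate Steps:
$X{\left(x \right)} = 5$ ($X{\left(x \right)} = \left(-5\right) \left(-1\right) = 5$)
$S = - \frac{23}{2}$ ($S = - \frac{3}{2} + \left(-1\right) 2 \cdot 5 = - \frac{3}{2} - 10 = - \frac{23}{2} \approx -11.5$)
$J{\left(K \right)} = \frac{K}{3 \left(-5 + K\right)}$ ($J{\left(K \right)} = \frac{\left(K + K\right) \frac{1}{K - 5}}{6} = \frac{2 K \frac{1}{-5 + K}}{6} = \frac{K}{3 \left(-5 + K\right)}$)
$N{\left(d,g \right)} = \frac{4}{-4 + \frac{g}{-5 + 3 g}}$ ($N{\left(d,g \right)} = \frac{4}{-4 + \frac{g 3}{3 \left(-5 + g 3\right)}} = \frac{4}{-4 + \frac{3 g}{3 \left(-5 + 3 g\right)}} = \frac{4}{-4 + \frac{g}{-5 + 3 g}}$)
$\left(-7\right) 1 S N{\left(-2,-2 \right)} = \left(-7\right) 1 \left(- \frac{23}{2}\right) \frac{4 \left(-5 + 3 \left(-2\right)\right)}{20 - -22} = \left(-7\right) \left(- \frac{23}{2}\right) \frac{4 \left(-5 - 6\right)}{20 + 22} = \frac{161 \cdot 4 \cdot \frac{1}{42} \left(-11\right)}{2} = \frac{161}{2} \left(- \frac{22}{21}\right) = - \frac{253}{3}$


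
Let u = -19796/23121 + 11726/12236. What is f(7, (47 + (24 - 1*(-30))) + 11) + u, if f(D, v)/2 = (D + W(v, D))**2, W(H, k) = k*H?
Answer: 25287217524733/20207754 ≈ 1.2514e+6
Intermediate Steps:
W(H, k) = H*k
f(D, v) = 2*(D + D*v)**2 (f(D, v) = 2*(D + v*D)**2 = 2*(D + D*v)**2)
u = 2063785/20207754 (u = -19796*1/23121 + 11726*(1/12236) = -2828/3303 + 5863/6118 = 2063785/20207754 ≈ 0.10213)
f(7, (47 + (24 - 1*(-30))) + 11) + u = 2*7**2*(1 + ((47 + (24 - 1*(-30))) + 11))**2 + 2063785/20207754 = 2*49*(1 + ((47 + (24 + 30)) + 11))**2 + 2063785/20207754 = 2*49*(1 + ((47 + 54) + 11))**2 + 2063785/20207754 = 2*49*(1 + (101 + 11))**2 + 2063785/20207754 = 2*49*(1 + 112)**2 + 2063785/20207754 = 2*49*113**2 + 2063785/20207754 = 2*49*12769 + 2063785/20207754 = 1251362 + 2063785/20207754 = 25287217524733/20207754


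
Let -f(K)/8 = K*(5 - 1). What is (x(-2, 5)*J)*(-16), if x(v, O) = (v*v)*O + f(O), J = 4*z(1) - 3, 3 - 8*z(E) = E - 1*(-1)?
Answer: -5600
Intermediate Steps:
z(E) = ¼ - E/8 (z(E) = 3/8 - (E - 1*(-1))/8 = 3/8 - (E + 1)/8 = 3/8 - (1 + E)/8 = 3/8 + (-⅛ - E/8) = ¼ - E/8)
f(K) = -32*K (f(K) = -8*K*(5 - 1) = -8*K*4 = -32*K)
J = -5/2 (J = 4*(¼ - ⅛*1) - 3 = 4*(¼ - ⅛) - 3 = 4*(⅛) - 3 = ½ - 3 = -5/2 ≈ -2.5000)
x(v, O) = -32*O + O*v² (x(v, O) = (v*v)*O - 32*O = v²*O - 32*O = O*v² - 32*O = -32*O + O*v²)
(x(-2, 5)*J)*(-16) = ((5*(-32 + (-2)²))*(-5/2))*(-16) = ((5*(-32 + 4))*(-5/2))*(-16) = ((5*(-28))*(-5/2))*(-16) = -140*(-5/2)*(-16) = 350*(-16) = -5600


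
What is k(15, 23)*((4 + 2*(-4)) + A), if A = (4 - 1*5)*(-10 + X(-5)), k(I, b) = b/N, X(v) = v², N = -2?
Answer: 437/2 ≈ 218.50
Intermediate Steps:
k(I, b) = -b/2 (k(I, b) = b/(-2) = b*(-½) = -b/2)
A = -15 (A = (4 - 1*5)*(-10 + (-5)²) = (4 - 5)*(-10 + 25) = -1*15 = -15)
k(15, 23)*((4 + 2*(-4)) + A) = (-½*23)*((4 + 2*(-4)) - 15) = -23*((4 - 8) - 15)/2 = -23*(-4 - 15)/2 = -23/2*(-19) = 437/2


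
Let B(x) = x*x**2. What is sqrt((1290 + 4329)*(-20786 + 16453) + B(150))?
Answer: I*sqrt(20972127) ≈ 4579.5*I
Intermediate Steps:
B(x) = x**3
sqrt((1290 + 4329)*(-20786 + 16453) + B(150)) = sqrt((1290 + 4329)*(-20786 + 16453) + 150**3) = sqrt(5619*(-4333) + 3375000) = sqrt(-24347127 + 3375000) = sqrt(-20972127) = I*sqrt(20972127)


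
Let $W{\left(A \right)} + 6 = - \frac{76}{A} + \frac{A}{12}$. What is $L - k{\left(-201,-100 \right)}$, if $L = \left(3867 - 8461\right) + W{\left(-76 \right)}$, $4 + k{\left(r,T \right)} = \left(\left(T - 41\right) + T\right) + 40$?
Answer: $- \frac{13201}{3} \approx -4400.3$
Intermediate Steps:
$W{\left(A \right)} = -6 - \frac{76}{A} + \frac{A}{12}$ ($W{\left(A \right)} = -6 + \left(- \frac{76}{A} + \frac{A}{12}\right) = -6 - \frac{76}{A} + \frac{A}{12}$)
$k{\left(r,T \right)} = -5 + 2 T$ ($k{\left(r,T \right)} = -4 + \left(\left(\left(T - 41\right) + T\right) + 40\right) = -4 + \left(\left(\left(-41 + T\right) + T\right) + 40\right) = -4 + \left(\left(-41 + 2 T\right) + 40\right) = -4 + \left(-1 + 2 T\right) = -5 + 2 T$)
$L = - \frac{13816}{3}$ ($L = \left(3867 - 8461\right) - \left(\frac{37}{3} - 1\right) = -4594 - \frac{34}{3} = - \frac{13816}{3} \approx -4605.3$)
$L - k{\left(-201,-100 \right)} = - \frac{13816}{3} - \left(-5 + 2 \left(-100\right)\right) = - \frac{13816}{3} - \left(-5 - 200\right) = - \frac{13816}{3} - -205 = - \frac{13816}{3} + 205 = - \frac{13201}{3}$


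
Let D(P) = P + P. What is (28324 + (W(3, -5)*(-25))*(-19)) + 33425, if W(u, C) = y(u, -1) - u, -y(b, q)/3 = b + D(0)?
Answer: 56049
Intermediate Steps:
D(P) = 2*P
y(b, q) = -3*b (y(b, q) = -3*(b + 2*0) = -3*(b + 0) = -3*b)
W(u, C) = -4*u (W(u, C) = -3*u - u = -4*u)
(28324 + (W(3, -5)*(-25))*(-19)) + 33425 = (28324 + (-4*3*(-25))*(-19)) + 33425 = (28324 - 12*(-25)*(-19)) + 33425 = (28324 + 300*(-19)) + 33425 = (28324 - 5700) + 33425 = 22624 + 33425 = 56049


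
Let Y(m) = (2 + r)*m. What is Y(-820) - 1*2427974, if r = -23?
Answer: -2410754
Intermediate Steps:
Y(m) = -21*m (Y(m) = (2 - 23)*m = -21*m)
Y(-820) - 1*2427974 = -21*(-820) - 1*2427974 = 17220 - 2427974 = -2410754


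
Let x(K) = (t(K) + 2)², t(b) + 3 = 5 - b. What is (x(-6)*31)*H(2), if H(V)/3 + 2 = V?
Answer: 0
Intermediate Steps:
H(V) = -6 + 3*V
t(b) = 2 - b (t(b) = -3 + (5 - b) = 2 - b)
x(K) = (4 - K)² (x(K) = ((2 - K) + 2)² = (4 - K)²)
(x(-6)*31)*H(2) = ((-4 - 6)²*31)*(-6 + 3*2) = ((-10)²*31)*(-6 + 6) = (100*31)*0 = 3100*0 = 0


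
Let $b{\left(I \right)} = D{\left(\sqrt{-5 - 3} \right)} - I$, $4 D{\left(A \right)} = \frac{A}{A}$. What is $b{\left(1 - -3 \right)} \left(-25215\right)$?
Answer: $\frac{378225}{4} \approx 94556.0$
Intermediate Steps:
$D{\left(A \right)} = \frac{1}{4}$ ($D{\left(A \right)} = \frac{A \frac{1}{A}}{4} = \frac{1}{4} \cdot 1 = \frac{1}{4}$)
$b{\left(I \right)} = \frac{1}{4} - I$
$b{\left(1 - -3 \right)} \left(-25215\right) = \left(\frac{1}{4} - \left(1 - -3\right)\right) \left(-25215\right) = \left(\frac{1}{4} - \left(1 + 3\right)\right) \left(-25215\right) = \left(\frac{1}{4} - 4\right) \left(-25215\right) = \left(- \frac{15}{4}\right) \left(-25215\right) = \frac{378225}{4}$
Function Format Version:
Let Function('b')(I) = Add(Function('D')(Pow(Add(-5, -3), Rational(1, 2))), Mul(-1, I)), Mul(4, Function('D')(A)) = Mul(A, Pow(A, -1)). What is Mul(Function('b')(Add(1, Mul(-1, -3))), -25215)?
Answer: Rational(378225, 4) ≈ 94556.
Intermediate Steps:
Function('D')(A) = Rational(1, 4) (Function('D')(A) = Mul(Rational(1, 4), Mul(A, Pow(A, -1))) = Mul(Rational(1, 4), 1) = Rational(1, 4))
Function('b')(I) = Add(Rational(1, 4), Mul(-1, I))
Mul(Function('b')(Add(1, Mul(-1, -3))), -25215) = Mul(Add(Rational(1, 4), Mul(-1, Add(1, Mul(-1, -3)))), -25215) = Mul(Add(Rational(1, 4), Mul(-1, Add(1, 3))), -25215) = Mul(Add(Rational(1, 4), Mul(-1, 4)), -25215) = Mul(Add(Rational(1, 4), -4), -25215) = Mul(Rational(-15, 4), -25215) = Rational(378225, 4)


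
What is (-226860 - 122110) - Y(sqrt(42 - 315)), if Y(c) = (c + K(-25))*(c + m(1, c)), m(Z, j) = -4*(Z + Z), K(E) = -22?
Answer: -348873 + 30*I*sqrt(273) ≈ -3.4887e+5 + 495.68*I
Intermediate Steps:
m(Z, j) = -8*Z
Y(c) = (-22 + c)*(-8 + c) (Y(c) = (c - 22)*(c - 8*1) = (-22 + c)*(c - 8) = (-22 + c)*(-8 + c))
(-226860 - 122110) - Y(sqrt(42 - 315)) = (-226860 - 122110) - (176 + (sqrt(42 - 315))**2 - 30*sqrt(42 - 315)) = -348970 - (176 + (sqrt(-273))**2 - 30*I*sqrt(273)) = -348970 - (176 + (I*sqrt(273))**2 - 30*I*sqrt(273)) = -348970 - (176 - 273 - 30*I*sqrt(273)) = -348970 - (-97 - 30*I*sqrt(273)) = -348970 + (97 + 30*I*sqrt(273)) = -348873 + 30*I*sqrt(273)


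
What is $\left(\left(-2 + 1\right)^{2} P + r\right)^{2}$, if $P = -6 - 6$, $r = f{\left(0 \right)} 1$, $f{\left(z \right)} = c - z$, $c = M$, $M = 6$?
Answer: $36$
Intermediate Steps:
$c = 6$
$f{\left(z \right)} = 6 - z$
$r = 6$ ($r = \left(6 - 0\right) 1 = \left(6 + 0\right) 1 = 6 \cdot 1 = 6$)
$P = -12$ ($P = -6 - 6 = -12$)
$\left(\left(-2 + 1\right)^{2} P + r\right)^{2} = \left(\left(-2 + 1\right)^{2} \left(-12\right) + 6\right)^{2} = \left(\left(-1\right)^{2} \left(-12\right) + 6\right)^{2} = \left(1 \left(-12\right) + 6\right)^{2} = \left(-12 + 6\right)^{2} = \left(-6\right)^{2} = 36$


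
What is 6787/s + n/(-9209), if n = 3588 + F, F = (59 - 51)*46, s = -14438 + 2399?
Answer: -110127767/110867151 ≈ -0.99333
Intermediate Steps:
s = -12039
F = 368 (F = 8*46 = 368)
n = 3956 (n = 3588 + 368 = 3956)
6787/s + n/(-9209) = 6787/(-12039) + 3956/(-9209) = 6787*(-1/12039) + 3956*(-1/9209) = -6787/12039 - 3956/9209 = -110127767/110867151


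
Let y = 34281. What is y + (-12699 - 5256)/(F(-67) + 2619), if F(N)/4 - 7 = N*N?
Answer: 706273488/20603 ≈ 34280.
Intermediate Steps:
F(N) = 28 + 4*N² (F(N) = 28 + 4*(N*N) = 28 + 4*N²)
y + (-12699 - 5256)/(F(-67) + 2619) = 34281 + (-12699 - 5256)/((28 + 4*(-67)²) + 2619) = 34281 - 17955/((28 + 4*4489) + 2619) = 34281 - 17955/((28 + 17956) + 2619) = 34281 - 17955/(17984 + 2619) = 34281 - 17955/20603 = 706273488/20603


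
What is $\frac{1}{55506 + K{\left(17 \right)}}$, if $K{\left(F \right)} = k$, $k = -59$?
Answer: $\frac{1}{55447} \approx 1.8035 \cdot 10^{-5}$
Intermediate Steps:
$K{\left(F \right)} = -59$
$\frac{1}{55506 + K{\left(17 \right)}} = \frac{1}{55506 - 59} = \frac{1}{55447}$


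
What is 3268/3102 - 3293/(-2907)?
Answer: 3285827/1502919 ≈ 2.1863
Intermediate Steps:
3268/3102 - 3293/(-2907) = 3268*(1/3102) - 3293*(-1/2907) = 1634/1551 + 3293/2907 = 3285827/1502919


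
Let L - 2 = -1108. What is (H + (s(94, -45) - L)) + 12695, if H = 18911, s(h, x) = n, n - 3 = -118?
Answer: 32597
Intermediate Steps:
n = -115 (n = 3 - 118 = -115)
s(h, x) = -115
L = -1106 (L = 2 - 1108 = -1106)
(H + (s(94, -45) - L)) + 12695 = (18911 + (-115 - 1*(-1106))) + 12695 = (18911 + (-115 + 1106)) + 12695 = (18911 + 991) + 12695 = 19902 + 12695 = 32597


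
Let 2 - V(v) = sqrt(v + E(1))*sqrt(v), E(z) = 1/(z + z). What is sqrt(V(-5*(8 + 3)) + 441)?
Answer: sqrt(1772 + 2*sqrt(11990))/2 ≈ 22.310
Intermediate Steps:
E(z) = 1/(2*z)
V(v) = 2 - sqrt(v)*sqrt(1/2 + v) (V(v) = 2 - sqrt(v + (1/2)/1)*sqrt(v) = 2 - sqrt(v + (1/2)*1)*sqrt(v) = 2 - sqrt(v + 1/2)*sqrt(v) = 2 - sqrt(1/2 + v)*sqrt(v) = 2 - sqrt(v)*sqrt(1/2 + v))
sqrt(V(-5*(8 + 3)) + 441) = sqrt((2 - sqrt(2)*sqrt(-5*(8 + 3))*sqrt(1 + 2*(-5*(8 + 3)))/2) + 441) = sqrt((2 - sqrt(2)*sqrt(-5*11)*sqrt(1 + 2*(-5*11))/2) + 441) = sqrt((2 - sqrt(2)*sqrt(-55)*sqrt(1 + 2*(-55))/2) + 441) = sqrt((2 - sqrt(2)*I*sqrt(55)*sqrt(1 - 110)/2) + 441) = sqrt((2 - sqrt(2)*I*sqrt(55)*sqrt(-109)/2) + 441) = sqrt((2 - sqrt(2)*I*sqrt(55)*I*sqrt(109)/2) + 441) = sqrt((2 + sqrt(11990)/2) + 441) = sqrt(443 + sqrt(11990)/2)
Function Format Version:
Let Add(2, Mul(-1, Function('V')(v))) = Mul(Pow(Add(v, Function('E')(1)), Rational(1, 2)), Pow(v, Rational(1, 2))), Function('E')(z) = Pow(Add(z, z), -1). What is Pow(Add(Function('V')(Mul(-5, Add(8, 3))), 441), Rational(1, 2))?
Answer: Mul(Rational(1, 2), Pow(Add(1772, Mul(2, Pow(11990, Rational(1, 2)))), Rational(1, 2))) ≈ 22.310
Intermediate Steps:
Function('E')(z) = Mul(Rational(1, 2), Pow(z, -1)) (Function('E')(z) = Pow(Mul(2, z), -1) = Mul(Rational(1, 2), Pow(z, -1)))
Function('V')(v) = Add(2, Mul(-1, Pow(v, Rational(1, 2)), Pow(Add(Rational(1, 2), v), Rational(1, 2)))) (Function('V')(v) = Add(2, Mul(-1, Mul(Pow(Add(v, Mul(Rational(1, 2), Pow(1, -1))), Rational(1, 2)), Pow(v, Rational(1, 2))))) = Add(2, Mul(-1, Mul(Pow(Add(v, Mul(Rational(1, 2), 1)), Rational(1, 2)), Pow(v, Rational(1, 2))))) = Add(2, Mul(-1, Mul(Pow(Add(v, Rational(1, 2)), Rational(1, 2)), Pow(v, Rational(1, 2))))) = Add(2, Mul(-1, Mul(Pow(Add(Rational(1, 2), v), Rational(1, 2)), Pow(v, Rational(1, 2))))) = Add(2, Mul(-1, Mul(Pow(v, Rational(1, 2)), Pow(Add(Rational(1, 2), v), Rational(1, 2))))) = Add(2, Mul(-1, Pow(v, Rational(1, 2)), Pow(Add(Rational(1, 2), v), Rational(1, 2)))))
Pow(Add(Function('V')(Mul(-5, Add(8, 3))), 441), Rational(1, 2)) = Pow(Add(Add(2, Mul(Rational(-1, 2), Pow(2, Rational(1, 2)), Pow(Mul(-5, Add(8, 3)), Rational(1, 2)), Pow(Add(1, Mul(2, Mul(-5, Add(8, 3)))), Rational(1, 2)))), 441), Rational(1, 2)) = Pow(Add(Add(2, Mul(Rational(-1, 2), Pow(2, Rational(1, 2)), Pow(Mul(-5, 11), Rational(1, 2)), Pow(Add(1, Mul(2, Mul(-5, 11))), Rational(1, 2)))), 441), Rational(1, 2)) = Pow(Add(Add(2, Mul(Rational(-1, 2), Pow(2, Rational(1, 2)), Pow(-55, Rational(1, 2)), Pow(Add(1, Mul(2, -55)), Rational(1, 2)))), 441), Rational(1, 2)) = Pow(Add(Add(2, Mul(Rational(-1, 2), Pow(2, Rational(1, 2)), Mul(I, Pow(55, Rational(1, 2))), Pow(Add(1, -110), Rational(1, 2)))), 441), Rational(1, 2)) = Pow(Add(Add(2, Mul(Rational(-1, 2), Pow(2, Rational(1, 2)), Mul(I, Pow(55, Rational(1, 2))), Pow(-109, Rational(1, 2)))), 441), Rational(1, 2)) = Pow(Add(Add(2, Mul(Rational(-1, 2), Pow(2, Rational(1, 2)), Mul(I, Pow(55, Rational(1, 2))), Mul(I, Pow(109, Rational(1, 2))))), 441), Rational(1, 2)) = Pow(Add(Add(2, Mul(Rational(1, 2), Pow(11990, Rational(1, 2)))), 441), Rational(1, 2)) = Pow(Add(443, Mul(Rational(1, 2), Pow(11990, Rational(1, 2)))), Rational(1, 2))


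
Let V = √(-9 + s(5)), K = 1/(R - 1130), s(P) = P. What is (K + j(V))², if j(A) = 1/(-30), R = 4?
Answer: 83521/71318025 ≈ 0.0011711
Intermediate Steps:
K = -1/1126 (K = 1/(4 - 1130) = 1/(-1126) = -1/1126 ≈ -0.00088810)
V = 2*I (V = √(-9 + 5) = √(-4) = 2*I ≈ 2.0*I)
j(A) = -1/30
(K + j(V))² = (-1/1126 - 1/30)² = (-289/8445)² = 83521/71318025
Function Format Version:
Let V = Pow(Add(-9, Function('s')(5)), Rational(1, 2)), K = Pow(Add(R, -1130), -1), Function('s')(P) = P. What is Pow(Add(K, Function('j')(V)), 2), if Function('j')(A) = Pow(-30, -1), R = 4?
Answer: Rational(83521, 71318025) ≈ 0.0011711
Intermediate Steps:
K = Rational(-1, 1126) (K = Pow(Add(4, -1130), -1) = Pow(-1126, -1) = Rational(-1, 1126) ≈ -0.00088810)
V = Mul(2, I) (V = Pow(Add(-9, 5), Rational(1, 2)) = Pow(-4, Rational(1, 2)) = Mul(2, I) ≈ Mul(2.0000, I))
Function('j')(A) = Rational(-1, 30)
Pow(Add(K, Function('j')(V)), 2) = Pow(Add(Rational(-1, 1126), Rational(-1, 30)), 2) = Pow(Rational(-289, 8445), 2) = Rational(83521, 71318025)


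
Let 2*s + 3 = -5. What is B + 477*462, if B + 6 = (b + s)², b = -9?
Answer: 220537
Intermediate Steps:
s = -4 (s = -3/2 + (½)*(-5) = -3/2 - 5/2 = -4)
B = 163 (B = -6 + (-9 - 4)² = -6 + (-13)² = -6 + 169 = 163)
B + 477*462 = 163 + 477*462 = 163 + 220374 = 220537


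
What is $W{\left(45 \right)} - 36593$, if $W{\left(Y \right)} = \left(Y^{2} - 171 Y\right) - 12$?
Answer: $-42275$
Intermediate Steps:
$W{\left(Y \right)} = -12 + Y^{2} - 171 Y$
$W{\left(45 \right)} - 36593 = \left(-12 + 45^{2} - 7695\right) - 36593 = \left(-12 + 2025 - 7695\right) - 36593 = -5682 - 36593 = -42275$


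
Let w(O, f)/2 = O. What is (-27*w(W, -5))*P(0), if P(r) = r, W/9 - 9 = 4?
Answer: 0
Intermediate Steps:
W = 117 (W = 81 + 9*4 = 81 + 36 = 117)
w(O, f) = 2*O
(-27*w(W, -5))*P(0) = -54*117*0 = -27*234*0 = -6318*0 = 0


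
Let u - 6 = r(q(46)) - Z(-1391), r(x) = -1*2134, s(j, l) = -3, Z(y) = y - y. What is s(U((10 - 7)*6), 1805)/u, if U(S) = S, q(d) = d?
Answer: 3/2128 ≈ 0.0014098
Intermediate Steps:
Z(y) = 0
r(x) = -2134
u = -2128 (u = 6 + (-2134 - 1*0) = 6 + (-2134 + 0) = 6 - 2134 = -2128)
s(U((10 - 7)*6), 1805)/u = -3/(-2128) = -3*(-1/2128) = 3/2128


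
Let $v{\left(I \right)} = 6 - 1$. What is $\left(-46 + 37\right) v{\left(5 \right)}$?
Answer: $-45$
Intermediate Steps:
$v{\left(I \right)} = 5$
$\left(-46 + 37\right) v{\left(5 \right)} = \left(-46 + 37\right) 5 = \left(-9\right) 5 = -45$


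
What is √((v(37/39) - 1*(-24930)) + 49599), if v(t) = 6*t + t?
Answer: √113368710/39 ≈ 273.01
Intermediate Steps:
v(t) = 7*t
√((v(37/39) - 1*(-24930)) + 49599) = √((7*(37/39) - 1*(-24930)) + 49599) = √((7*(37*(1/39)) + 24930) + 49599) = √((7*(37/39) + 24930) + 49599) = √((259/39 + 24930) + 49599) = √(972529/39 + 49599) = √(2906890/39) = √113368710/39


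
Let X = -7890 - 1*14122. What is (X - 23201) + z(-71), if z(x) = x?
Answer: -45284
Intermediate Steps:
X = -22012 (X = -7890 - 14122 = -22012)
(X - 23201) + z(-71) = (-22012 - 23201) - 71 = -45213 - 71 = -45284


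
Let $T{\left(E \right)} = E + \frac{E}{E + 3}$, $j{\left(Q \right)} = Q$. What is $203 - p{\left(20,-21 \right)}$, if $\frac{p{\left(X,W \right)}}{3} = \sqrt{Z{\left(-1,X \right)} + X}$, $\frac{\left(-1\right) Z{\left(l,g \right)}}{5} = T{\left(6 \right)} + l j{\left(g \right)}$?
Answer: $203 - 2 \sqrt{195} \approx 175.07$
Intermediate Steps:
$T{\left(E \right)} = E + \frac{E}{3 + E}$
$Z{\left(l,g \right)} = - \frac{100}{3} - 5 g l$ ($Z{\left(l,g \right)} = - 5 \left(\frac{6 \left(4 + 6\right)}{3 + 6} + l g\right) = - 5 \left(6 \cdot \frac{1}{9} \cdot 10 + g l\right) = - 5 \left(\frac{20}{3} + g l\right) = - \frac{100}{3} - 5 g l$)
$p{\left(X,W \right)} = 3 \sqrt{- \frac{100}{3} + 6 X}$ ($p{\left(X,W \right)} = 3 \sqrt{\left(- \frac{100}{3} - 5 X \left(-1\right)\right) + X} = 3 \sqrt{\left(- \frac{100}{3} + 5 X\right) + X} = 3 \sqrt{- \frac{100}{3} + 6 X}$)
$203 - p{\left(20,-21 \right)} = 203 - \sqrt{-300 + 54 \cdot 20} = 203 - \sqrt{-300 + 1080} = 203 - \sqrt{780} = 203 - 2 \sqrt{195}$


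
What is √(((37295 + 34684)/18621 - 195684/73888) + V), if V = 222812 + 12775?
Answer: √774256579742055770022/57327852 ≈ 485.37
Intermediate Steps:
V = 235587
√(((37295 + 34684)/18621 - 195684/73888) + V) = √(((37295 + 34684)/18621 - 195684/73888) + 235587) = √((71979*(1/18621) - 195684*1/73888) + 235587) = √((23993/6207 - 48921/18472) + 235587) = √(139546049/114655704 + 235587) = √(27011532884297/114655704) = √774256579742055770022/57327852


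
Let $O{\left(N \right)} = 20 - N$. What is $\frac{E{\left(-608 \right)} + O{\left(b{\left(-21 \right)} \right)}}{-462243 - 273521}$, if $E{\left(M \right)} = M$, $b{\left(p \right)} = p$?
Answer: $\frac{567}{735764} \approx 0.00077063$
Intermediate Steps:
$\frac{E{\left(-608 \right)} + O{\left(b{\left(-21 \right)} \right)}}{-462243 - 273521} = \frac{-608 + \left(20 - -21\right)}{-462243 - 273521} = \frac{-608 + \left(20 + 21\right)}{-735764} = \left(-608 + 41\right) \left(- \frac{1}{735764}\right) = \left(-567\right) \left(- \frac{1}{735764}\right) = \frac{567}{735764}$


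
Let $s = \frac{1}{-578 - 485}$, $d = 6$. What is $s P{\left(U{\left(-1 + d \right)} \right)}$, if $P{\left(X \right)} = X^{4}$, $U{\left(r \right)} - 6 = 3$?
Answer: $- \frac{6561}{1063} \approx -6.1722$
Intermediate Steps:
$U{\left(r \right)} = 9$ ($U{\left(r \right)} = 6 + 3 = 9$)
$s = - \frac{1}{1063}$ ($s = \frac{1}{-1063} = - \frac{1}{1063} \approx -0.00094073$)
$s P{\left(U{\left(-1 + d \right)} \right)} = - \frac{9^{4}}{1063} = \left(- \frac{1}{1063}\right) 6561 = - \frac{6561}{1063}$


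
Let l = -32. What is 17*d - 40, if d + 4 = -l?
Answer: 436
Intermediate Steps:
d = 28 (d = -4 - 1*(-32) = -4 + 32 = 28)
17*d - 40 = 17*28 - 40 = 476 - 40 = 436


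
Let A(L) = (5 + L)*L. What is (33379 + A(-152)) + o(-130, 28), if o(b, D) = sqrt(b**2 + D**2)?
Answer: 55723 + 2*sqrt(4421) ≈ 55856.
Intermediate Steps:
A(L) = L*(5 + L)
o(b, D) = sqrt(D**2 + b**2)
(33379 + A(-152)) + o(-130, 28) = (33379 - 152*(5 - 152)) + sqrt(28**2 + (-130)**2) = (33379 - 152*(-147)) + sqrt(784 + 16900) = (33379 + 22344) + sqrt(17684) = 55723 + 2*sqrt(4421)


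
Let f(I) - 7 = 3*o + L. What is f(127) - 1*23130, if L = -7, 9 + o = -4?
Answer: -23169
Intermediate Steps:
o = -13 (o = -9 - 4 = -13)
f(I) = -39 (f(I) = 7 + (3*(-13) - 7) = 7 + (-39 - 7) = 7 - 46 = -39)
f(127) - 1*23130 = -39 - 1*23130 = -39 - 23130 = -23169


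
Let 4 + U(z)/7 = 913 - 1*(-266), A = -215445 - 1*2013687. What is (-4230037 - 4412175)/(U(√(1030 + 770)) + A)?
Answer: 8642212/2220907 ≈ 3.8913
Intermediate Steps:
A = -2229132 (A = -215445 - 2013687 = -2229132)
U(z) = 8225 (U(z) = -28 + 7*(913 - 1*(-266)) = -28 + 7*(913 + 266) = -28 + 7*1179 = -28 + 8253 = 8225)
(-4230037 - 4412175)/(U(√(1030 + 770)) + A) = (-4230037 - 4412175)/(8225 - 2229132) = -8642212/(-2220907) = -8642212*(-1/2220907) = 8642212/2220907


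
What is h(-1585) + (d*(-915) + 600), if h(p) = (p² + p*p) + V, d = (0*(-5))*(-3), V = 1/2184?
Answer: 10974709201/2184 ≈ 5.0250e+6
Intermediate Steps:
V = 1/2184 ≈ 0.00045788
d = 0 (d = 0*(-3) = 0)
h(p) = 1/2184 + 2*p² (h(p) = (p² + p*p) + 1/2184 = (p² + p²) + 1/2184 = 2*p² + 1/2184 = 1/2184 + 2*p²)
h(-1585) + (d*(-915) + 600) = (1/2184 + 2*(-1585)²) + (0*(-915) + 600) = (1/2184 + 2*2512225) + (0 + 600) = (1/2184 + 5024450) + 600 = 10973398801/2184 + 600 = 10974709201/2184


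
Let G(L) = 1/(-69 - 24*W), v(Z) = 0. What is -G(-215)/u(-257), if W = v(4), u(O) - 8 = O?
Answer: -1/17181 ≈ -5.8204e-5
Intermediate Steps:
u(O) = 8 + O
W = 0
G(L) = -1/69 (G(L) = 1/(-69 - 24*0) = 1/(-69 + 0) = 1/(-69) = -1/69)
-G(-215)/u(-257) = -(-1)/(69*(8 - 257)) = -(-1)/(69*(-249)) = -(-1)*(-1)/(69*249) = -1*1/17181 = -1/17181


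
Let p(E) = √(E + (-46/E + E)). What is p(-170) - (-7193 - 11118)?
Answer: 18311 + I*√2454545/85 ≈ 18311.0 + 18.432*I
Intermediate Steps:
p(E) = √(-46/E + 2*E) (p(E) = √(E + (E - 46/E)) = √(-46/E + 2*E))
p(-170) - (-7193 - 11118) = √(-46/(-170) + 2*(-170)) - (-7193 - 11118) = √(-46*(-1/170) - 340) - 1*(-18311) = √(23/85 - 340) + 18311 = √(-28877/85) + 18311 = I*√2454545/85 + 18311 = 18311 + I*√2454545/85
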